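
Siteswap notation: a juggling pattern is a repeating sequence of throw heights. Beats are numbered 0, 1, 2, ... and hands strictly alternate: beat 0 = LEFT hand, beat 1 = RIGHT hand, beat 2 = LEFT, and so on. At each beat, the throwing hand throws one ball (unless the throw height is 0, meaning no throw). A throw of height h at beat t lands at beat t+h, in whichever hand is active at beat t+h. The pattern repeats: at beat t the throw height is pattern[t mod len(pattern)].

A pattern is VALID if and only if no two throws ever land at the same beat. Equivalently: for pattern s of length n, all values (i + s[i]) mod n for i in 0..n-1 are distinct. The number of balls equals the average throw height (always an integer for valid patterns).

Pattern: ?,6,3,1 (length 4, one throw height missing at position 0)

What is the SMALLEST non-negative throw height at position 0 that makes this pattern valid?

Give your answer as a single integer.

i=0: s[i]=? (unknown)
i=1: (1 + 6) mod 4 = 3
i=2: (2 + 3) mod 4 = 1
i=3: (3 + 1) mod 4 = 0
Known residues: [0, 1, 3]; need a permutation of 0..3, so missing residue r = 2
Need (0 + s) mod 4 = 2; smallest s = (2 - 0) mod 4 = 2

Answer: 2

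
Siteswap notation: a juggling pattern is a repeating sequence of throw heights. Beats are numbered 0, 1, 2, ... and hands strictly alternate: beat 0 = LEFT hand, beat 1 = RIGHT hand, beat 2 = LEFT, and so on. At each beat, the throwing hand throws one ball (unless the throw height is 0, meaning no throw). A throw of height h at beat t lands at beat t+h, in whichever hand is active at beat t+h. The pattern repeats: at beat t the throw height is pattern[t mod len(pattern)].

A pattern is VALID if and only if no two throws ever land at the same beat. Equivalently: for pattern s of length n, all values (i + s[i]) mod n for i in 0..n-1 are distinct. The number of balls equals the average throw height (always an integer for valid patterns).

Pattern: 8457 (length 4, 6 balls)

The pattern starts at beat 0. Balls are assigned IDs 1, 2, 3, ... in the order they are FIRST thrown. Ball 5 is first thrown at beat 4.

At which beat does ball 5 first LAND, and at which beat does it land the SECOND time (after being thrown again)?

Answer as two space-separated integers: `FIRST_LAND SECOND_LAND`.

Answer: 12 20

Derivation:
Beat 0 (L): throw ball1 h=8 -> lands@8:L; in-air after throw: [b1@8:L]
Beat 1 (R): throw ball2 h=4 -> lands@5:R; in-air after throw: [b2@5:R b1@8:L]
Beat 2 (L): throw ball3 h=5 -> lands@7:R; in-air after throw: [b2@5:R b3@7:R b1@8:L]
Beat 3 (R): throw ball4 h=7 -> lands@10:L; in-air after throw: [b2@5:R b3@7:R b1@8:L b4@10:L]
Beat 4 (L): throw ball5 h=8 -> lands@12:L; in-air after throw: [b2@5:R b3@7:R b1@8:L b4@10:L b5@12:L]
Beat 5 (R): throw ball2 h=4 -> lands@9:R; in-air after throw: [b3@7:R b1@8:L b2@9:R b4@10:L b5@12:L]
Beat 6 (L): throw ball6 h=5 -> lands@11:R; in-air after throw: [b3@7:R b1@8:L b2@9:R b4@10:L b6@11:R b5@12:L]
Beat 7 (R): throw ball3 h=7 -> lands@14:L; in-air after throw: [b1@8:L b2@9:R b4@10:L b6@11:R b5@12:L b3@14:L]
Beat 8 (L): throw ball1 h=8 -> lands@16:L; in-air after throw: [b2@9:R b4@10:L b6@11:R b5@12:L b3@14:L b1@16:L]
Beat 9 (R): throw ball2 h=4 -> lands@13:R; in-air after throw: [b4@10:L b6@11:R b5@12:L b2@13:R b3@14:L b1@16:L]
Beat 10 (L): throw ball4 h=5 -> lands@15:R; in-air after throw: [b6@11:R b5@12:L b2@13:R b3@14:L b4@15:R b1@16:L]
Beat 11 (R): throw ball6 h=7 -> lands@18:L; in-air after throw: [b5@12:L b2@13:R b3@14:L b4@15:R b1@16:L b6@18:L]
Beat 12 (L): throw ball5 h=8 -> lands@20:L; in-air after throw: [b2@13:R b3@14:L b4@15:R b1@16:L b6@18:L b5@20:L]
Beat 13 (R): throw ball2 h=4 -> lands@17:R; in-air after throw: [b3@14:L b4@15:R b1@16:L b2@17:R b6@18:L b5@20:L]
Beat 14 (L): throw ball3 h=5 -> lands@19:R; in-air after throw: [b4@15:R b1@16:L b2@17:R b6@18:L b3@19:R b5@20:L]
Beat 15 (R): throw ball4 h=7 -> lands@22:L; in-air after throw: [b1@16:L b2@17:R b6@18:L b3@19:R b5@20:L b4@22:L]
Beat 16 (L): throw ball1 h=8 -> lands@24:L; in-air after throw: [b2@17:R b6@18:L b3@19:R b5@20:L b4@22:L b1@24:L]
Beat 17 (R): throw ball2 h=4 -> lands@21:R; in-air after throw: [b6@18:L b3@19:R b5@20:L b2@21:R b4@22:L b1@24:L]
Beat 18 (L): throw ball6 h=5 -> lands@23:R; in-air after throw: [b3@19:R b5@20:L b2@21:R b4@22:L b6@23:R b1@24:L]
Beat 19 (R): throw ball3 h=7 -> lands@26:L; in-air after throw: [b5@20:L b2@21:R b4@22:L b6@23:R b1@24:L b3@26:L]
Beat 20 (L): throw ball5 h=8 -> lands@28:L; in-air after throw: [b2@21:R b4@22:L b6@23:R b1@24:L b3@26:L b5@28:L]
Ball 5: thrown@4 h=8 -> first land @12; rethrown@12 h=8 -> second land @20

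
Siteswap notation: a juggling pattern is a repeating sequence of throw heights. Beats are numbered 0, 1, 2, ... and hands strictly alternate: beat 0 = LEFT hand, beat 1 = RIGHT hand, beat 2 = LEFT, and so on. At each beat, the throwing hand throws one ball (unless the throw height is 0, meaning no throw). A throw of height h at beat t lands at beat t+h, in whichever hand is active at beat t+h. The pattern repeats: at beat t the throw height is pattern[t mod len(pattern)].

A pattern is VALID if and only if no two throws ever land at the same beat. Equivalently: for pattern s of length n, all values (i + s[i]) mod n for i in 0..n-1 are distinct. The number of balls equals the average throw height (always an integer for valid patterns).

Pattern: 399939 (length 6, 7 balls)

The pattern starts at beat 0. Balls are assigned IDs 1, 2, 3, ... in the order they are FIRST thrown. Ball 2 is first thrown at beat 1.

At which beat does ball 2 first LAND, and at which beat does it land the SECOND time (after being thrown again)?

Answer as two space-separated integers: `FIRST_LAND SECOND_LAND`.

Answer: 10 13

Derivation:
Beat 0 (L): throw ball1 h=3 -> lands@3:R; in-air after throw: [b1@3:R]
Beat 1 (R): throw ball2 h=9 -> lands@10:L; in-air after throw: [b1@3:R b2@10:L]
Beat 2 (L): throw ball3 h=9 -> lands@11:R; in-air after throw: [b1@3:R b2@10:L b3@11:R]
Beat 3 (R): throw ball1 h=9 -> lands@12:L; in-air after throw: [b2@10:L b3@11:R b1@12:L]
Beat 4 (L): throw ball4 h=3 -> lands@7:R; in-air after throw: [b4@7:R b2@10:L b3@11:R b1@12:L]
Beat 5 (R): throw ball5 h=9 -> lands@14:L; in-air after throw: [b4@7:R b2@10:L b3@11:R b1@12:L b5@14:L]
Beat 6 (L): throw ball6 h=3 -> lands@9:R; in-air after throw: [b4@7:R b6@9:R b2@10:L b3@11:R b1@12:L b5@14:L]
Beat 7 (R): throw ball4 h=9 -> lands@16:L; in-air after throw: [b6@9:R b2@10:L b3@11:R b1@12:L b5@14:L b4@16:L]
Beat 8 (L): throw ball7 h=9 -> lands@17:R; in-air after throw: [b6@9:R b2@10:L b3@11:R b1@12:L b5@14:L b4@16:L b7@17:R]
Beat 9 (R): throw ball6 h=9 -> lands@18:L; in-air after throw: [b2@10:L b3@11:R b1@12:L b5@14:L b4@16:L b7@17:R b6@18:L]
Beat 10 (L): throw ball2 h=3 -> lands@13:R; in-air after throw: [b3@11:R b1@12:L b2@13:R b5@14:L b4@16:L b7@17:R b6@18:L]
Beat 11 (R): throw ball3 h=9 -> lands@20:L; in-air after throw: [b1@12:L b2@13:R b5@14:L b4@16:L b7@17:R b6@18:L b3@20:L]
Ball 2: thrown@1 h=9 -> first land @10; rethrown@10 h=3 -> second land @13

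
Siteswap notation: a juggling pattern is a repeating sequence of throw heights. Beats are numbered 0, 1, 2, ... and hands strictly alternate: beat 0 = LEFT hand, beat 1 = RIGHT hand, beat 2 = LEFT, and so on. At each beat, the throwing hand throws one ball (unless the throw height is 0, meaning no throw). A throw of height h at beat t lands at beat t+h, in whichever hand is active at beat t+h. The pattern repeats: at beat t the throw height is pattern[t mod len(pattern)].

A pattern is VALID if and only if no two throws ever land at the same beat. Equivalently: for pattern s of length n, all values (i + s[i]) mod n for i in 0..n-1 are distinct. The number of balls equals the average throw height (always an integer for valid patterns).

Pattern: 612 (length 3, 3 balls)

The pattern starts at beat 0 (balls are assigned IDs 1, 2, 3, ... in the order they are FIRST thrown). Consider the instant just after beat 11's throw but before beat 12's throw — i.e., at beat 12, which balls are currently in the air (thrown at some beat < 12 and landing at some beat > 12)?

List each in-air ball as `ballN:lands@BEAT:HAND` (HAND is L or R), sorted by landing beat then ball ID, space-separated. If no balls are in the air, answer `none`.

Beat 0 (L): throw ball1 h=6 -> lands@6:L; in-air after throw: [b1@6:L]
Beat 1 (R): throw ball2 h=1 -> lands@2:L; in-air after throw: [b2@2:L b1@6:L]
Beat 2 (L): throw ball2 h=2 -> lands@4:L; in-air after throw: [b2@4:L b1@6:L]
Beat 3 (R): throw ball3 h=6 -> lands@9:R; in-air after throw: [b2@4:L b1@6:L b3@9:R]
Beat 4 (L): throw ball2 h=1 -> lands@5:R; in-air after throw: [b2@5:R b1@6:L b3@9:R]
Beat 5 (R): throw ball2 h=2 -> lands@7:R; in-air after throw: [b1@6:L b2@7:R b3@9:R]
Beat 6 (L): throw ball1 h=6 -> lands@12:L; in-air after throw: [b2@7:R b3@9:R b1@12:L]
Beat 7 (R): throw ball2 h=1 -> lands@8:L; in-air after throw: [b2@8:L b3@9:R b1@12:L]
Beat 8 (L): throw ball2 h=2 -> lands@10:L; in-air after throw: [b3@9:R b2@10:L b1@12:L]
Beat 9 (R): throw ball3 h=6 -> lands@15:R; in-air after throw: [b2@10:L b1@12:L b3@15:R]
Beat 10 (L): throw ball2 h=1 -> lands@11:R; in-air after throw: [b2@11:R b1@12:L b3@15:R]
Beat 11 (R): throw ball2 h=2 -> lands@13:R; in-air after throw: [b1@12:L b2@13:R b3@15:R]
Beat 12 (L): throw ball1 h=6 -> lands@18:L; in-air after throw: [b2@13:R b3@15:R b1@18:L]

Answer: ball2:lands@13:R ball3:lands@15:R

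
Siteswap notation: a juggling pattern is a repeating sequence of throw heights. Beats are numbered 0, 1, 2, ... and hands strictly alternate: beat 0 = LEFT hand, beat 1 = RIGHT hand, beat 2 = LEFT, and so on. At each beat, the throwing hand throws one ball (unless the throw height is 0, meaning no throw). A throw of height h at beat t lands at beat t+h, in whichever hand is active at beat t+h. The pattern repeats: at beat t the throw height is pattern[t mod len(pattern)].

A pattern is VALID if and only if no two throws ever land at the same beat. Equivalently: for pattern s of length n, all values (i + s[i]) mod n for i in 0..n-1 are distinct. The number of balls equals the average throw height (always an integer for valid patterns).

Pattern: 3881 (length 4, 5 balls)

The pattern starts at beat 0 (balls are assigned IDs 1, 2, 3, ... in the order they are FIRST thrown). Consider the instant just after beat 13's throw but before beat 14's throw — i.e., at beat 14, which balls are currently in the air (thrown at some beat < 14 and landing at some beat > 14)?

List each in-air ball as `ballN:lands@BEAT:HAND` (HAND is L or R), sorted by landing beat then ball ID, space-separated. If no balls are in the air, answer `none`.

Answer: ball1:lands@15:R ball2:lands@17:R ball3:lands@18:L ball4:lands@21:R

Derivation:
Beat 0 (L): throw ball1 h=3 -> lands@3:R; in-air after throw: [b1@3:R]
Beat 1 (R): throw ball2 h=8 -> lands@9:R; in-air after throw: [b1@3:R b2@9:R]
Beat 2 (L): throw ball3 h=8 -> lands@10:L; in-air after throw: [b1@3:R b2@9:R b3@10:L]
Beat 3 (R): throw ball1 h=1 -> lands@4:L; in-air after throw: [b1@4:L b2@9:R b3@10:L]
Beat 4 (L): throw ball1 h=3 -> lands@7:R; in-air after throw: [b1@7:R b2@9:R b3@10:L]
Beat 5 (R): throw ball4 h=8 -> lands@13:R; in-air after throw: [b1@7:R b2@9:R b3@10:L b4@13:R]
Beat 6 (L): throw ball5 h=8 -> lands@14:L; in-air after throw: [b1@7:R b2@9:R b3@10:L b4@13:R b5@14:L]
Beat 7 (R): throw ball1 h=1 -> lands@8:L; in-air after throw: [b1@8:L b2@9:R b3@10:L b4@13:R b5@14:L]
Beat 8 (L): throw ball1 h=3 -> lands@11:R; in-air after throw: [b2@9:R b3@10:L b1@11:R b4@13:R b5@14:L]
Beat 9 (R): throw ball2 h=8 -> lands@17:R; in-air after throw: [b3@10:L b1@11:R b4@13:R b5@14:L b2@17:R]
Beat 10 (L): throw ball3 h=8 -> lands@18:L; in-air after throw: [b1@11:R b4@13:R b5@14:L b2@17:R b3@18:L]
Beat 11 (R): throw ball1 h=1 -> lands@12:L; in-air after throw: [b1@12:L b4@13:R b5@14:L b2@17:R b3@18:L]
Beat 12 (L): throw ball1 h=3 -> lands@15:R; in-air after throw: [b4@13:R b5@14:L b1@15:R b2@17:R b3@18:L]
Beat 13 (R): throw ball4 h=8 -> lands@21:R; in-air after throw: [b5@14:L b1@15:R b2@17:R b3@18:L b4@21:R]
Beat 14 (L): throw ball5 h=8 -> lands@22:L; in-air after throw: [b1@15:R b2@17:R b3@18:L b4@21:R b5@22:L]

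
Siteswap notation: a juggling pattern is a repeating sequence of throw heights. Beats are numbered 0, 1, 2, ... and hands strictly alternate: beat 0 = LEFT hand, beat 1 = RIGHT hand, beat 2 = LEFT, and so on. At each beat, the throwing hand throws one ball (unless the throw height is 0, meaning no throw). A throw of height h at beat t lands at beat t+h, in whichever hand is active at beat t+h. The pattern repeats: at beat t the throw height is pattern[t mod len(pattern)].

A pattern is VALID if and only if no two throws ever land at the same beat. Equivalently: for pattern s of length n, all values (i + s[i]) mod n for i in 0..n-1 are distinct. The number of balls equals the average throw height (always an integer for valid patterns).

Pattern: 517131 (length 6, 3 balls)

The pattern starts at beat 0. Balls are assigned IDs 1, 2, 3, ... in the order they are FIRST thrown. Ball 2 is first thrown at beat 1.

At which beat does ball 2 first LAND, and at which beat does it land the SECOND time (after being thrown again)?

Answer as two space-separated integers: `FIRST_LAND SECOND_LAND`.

Beat 0 (L): throw ball1 h=5 -> lands@5:R; in-air after throw: [b1@5:R]
Beat 1 (R): throw ball2 h=1 -> lands@2:L; in-air after throw: [b2@2:L b1@5:R]
Beat 2 (L): throw ball2 h=7 -> lands@9:R; in-air after throw: [b1@5:R b2@9:R]
Beat 3 (R): throw ball3 h=1 -> lands@4:L; in-air after throw: [b3@4:L b1@5:R b2@9:R]
Beat 4 (L): throw ball3 h=3 -> lands@7:R; in-air after throw: [b1@5:R b3@7:R b2@9:R]
Beat 5 (R): throw ball1 h=1 -> lands@6:L; in-air after throw: [b1@6:L b3@7:R b2@9:R]
Beat 6 (L): throw ball1 h=5 -> lands@11:R; in-air after throw: [b3@7:R b2@9:R b1@11:R]
Beat 7 (R): throw ball3 h=1 -> lands@8:L; in-air after throw: [b3@8:L b2@9:R b1@11:R]
Beat 8 (L): throw ball3 h=7 -> lands@15:R; in-air after throw: [b2@9:R b1@11:R b3@15:R]
Beat 9 (R): throw ball2 h=1 -> lands@10:L; in-air after throw: [b2@10:L b1@11:R b3@15:R]
Ball 2: thrown@1 h=1 -> first land @2; rethrown@2 h=7 -> second land @9

Answer: 2 9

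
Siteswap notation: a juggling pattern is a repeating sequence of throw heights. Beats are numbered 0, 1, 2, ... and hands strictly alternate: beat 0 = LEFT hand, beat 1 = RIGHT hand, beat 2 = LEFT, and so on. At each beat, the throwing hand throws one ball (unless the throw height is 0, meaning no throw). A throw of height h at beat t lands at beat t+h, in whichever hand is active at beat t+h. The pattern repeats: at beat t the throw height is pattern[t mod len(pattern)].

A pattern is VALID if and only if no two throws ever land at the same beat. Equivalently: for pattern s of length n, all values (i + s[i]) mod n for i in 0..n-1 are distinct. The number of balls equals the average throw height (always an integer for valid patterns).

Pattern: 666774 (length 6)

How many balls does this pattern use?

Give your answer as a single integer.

Answer: 6

Derivation:
Pattern = [6, 6, 6, 7, 7, 4], length n = 6
  position 0: throw height = 6, running sum = 6
  position 1: throw height = 6, running sum = 12
  position 2: throw height = 6, running sum = 18
  position 3: throw height = 7, running sum = 25
  position 4: throw height = 7, running sum = 32
  position 5: throw height = 4, running sum = 36
Total sum = 36; balls = sum / n = 36 / 6 = 6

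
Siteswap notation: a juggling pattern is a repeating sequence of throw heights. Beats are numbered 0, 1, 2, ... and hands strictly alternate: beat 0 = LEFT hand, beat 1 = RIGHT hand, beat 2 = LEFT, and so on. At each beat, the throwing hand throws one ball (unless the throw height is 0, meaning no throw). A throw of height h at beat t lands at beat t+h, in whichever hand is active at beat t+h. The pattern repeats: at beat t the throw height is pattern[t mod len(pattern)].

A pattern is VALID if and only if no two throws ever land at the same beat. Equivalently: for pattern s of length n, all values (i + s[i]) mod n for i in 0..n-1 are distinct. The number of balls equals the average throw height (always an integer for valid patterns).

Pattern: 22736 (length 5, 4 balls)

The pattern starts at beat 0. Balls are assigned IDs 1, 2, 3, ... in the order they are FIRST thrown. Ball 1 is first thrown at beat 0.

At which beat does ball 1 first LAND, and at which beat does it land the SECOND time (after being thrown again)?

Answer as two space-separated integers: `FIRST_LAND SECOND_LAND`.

Beat 0 (L): throw ball1 h=2 -> lands@2:L; in-air after throw: [b1@2:L]
Beat 1 (R): throw ball2 h=2 -> lands@3:R; in-air after throw: [b1@2:L b2@3:R]
Beat 2 (L): throw ball1 h=7 -> lands@9:R; in-air after throw: [b2@3:R b1@9:R]
Beat 3 (R): throw ball2 h=3 -> lands@6:L; in-air after throw: [b2@6:L b1@9:R]
Beat 4 (L): throw ball3 h=6 -> lands@10:L; in-air after throw: [b2@6:L b1@9:R b3@10:L]
Beat 5 (R): throw ball4 h=2 -> lands@7:R; in-air after throw: [b2@6:L b4@7:R b1@9:R b3@10:L]
Beat 6 (L): throw ball2 h=2 -> lands@8:L; in-air after throw: [b4@7:R b2@8:L b1@9:R b3@10:L]
Beat 7 (R): throw ball4 h=7 -> lands@14:L; in-air after throw: [b2@8:L b1@9:R b3@10:L b4@14:L]
Beat 8 (L): throw ball2 h=3 -> lands@11:R; in-air after throw: [b1@9:R b3@10:L b2@11:R b4@14:L]
Beat 9 (R): throw ball1 h=6 -> lands@15:R; in-air after throw: [b3@10:L b2@11:R b4@14:L b1@15:R]
Ball 1: thrown@0 h=2 -> first land @2; rethrown@2 h=7 -> second land @9

Answer: 2 9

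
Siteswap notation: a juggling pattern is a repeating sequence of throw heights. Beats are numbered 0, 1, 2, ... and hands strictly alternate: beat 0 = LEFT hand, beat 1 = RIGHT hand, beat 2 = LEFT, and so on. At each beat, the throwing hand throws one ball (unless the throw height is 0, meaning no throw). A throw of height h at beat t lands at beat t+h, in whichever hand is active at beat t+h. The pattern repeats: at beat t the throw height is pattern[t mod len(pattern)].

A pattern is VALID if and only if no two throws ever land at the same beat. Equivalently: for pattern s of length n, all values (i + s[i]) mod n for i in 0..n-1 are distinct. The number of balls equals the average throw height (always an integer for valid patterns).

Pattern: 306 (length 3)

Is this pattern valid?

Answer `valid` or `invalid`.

Answer: valid

Derivation:
i=0: (i + s[i]) mod n = (0 + 3) mod 3 = 0
i=1: (i + s[i]) mod n = (1 + 0) mod 3 = 1
i=2: (i + s[i]) mod n = (2 + 6) mod 3 = 2
Residues: [0, 1, 2], distinct: True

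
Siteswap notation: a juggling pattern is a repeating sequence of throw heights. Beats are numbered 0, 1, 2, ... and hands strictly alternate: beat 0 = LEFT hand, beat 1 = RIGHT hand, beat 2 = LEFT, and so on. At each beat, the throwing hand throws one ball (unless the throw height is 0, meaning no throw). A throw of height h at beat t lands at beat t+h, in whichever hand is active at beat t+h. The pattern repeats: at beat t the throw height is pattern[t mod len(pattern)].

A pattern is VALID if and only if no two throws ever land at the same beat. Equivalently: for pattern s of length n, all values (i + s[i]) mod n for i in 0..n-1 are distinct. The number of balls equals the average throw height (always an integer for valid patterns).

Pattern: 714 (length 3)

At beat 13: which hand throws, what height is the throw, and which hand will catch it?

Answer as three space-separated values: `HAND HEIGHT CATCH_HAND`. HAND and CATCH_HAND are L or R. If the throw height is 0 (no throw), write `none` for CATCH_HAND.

Beat 13: 13 mod 2 = 1, so hand = R
Throw height = pattern[13 mod 3] = pattern[1] = 1
Lands at beat 13+1=14, 14 mod 2 = 0, so catch hand = L

Answer: R 1 L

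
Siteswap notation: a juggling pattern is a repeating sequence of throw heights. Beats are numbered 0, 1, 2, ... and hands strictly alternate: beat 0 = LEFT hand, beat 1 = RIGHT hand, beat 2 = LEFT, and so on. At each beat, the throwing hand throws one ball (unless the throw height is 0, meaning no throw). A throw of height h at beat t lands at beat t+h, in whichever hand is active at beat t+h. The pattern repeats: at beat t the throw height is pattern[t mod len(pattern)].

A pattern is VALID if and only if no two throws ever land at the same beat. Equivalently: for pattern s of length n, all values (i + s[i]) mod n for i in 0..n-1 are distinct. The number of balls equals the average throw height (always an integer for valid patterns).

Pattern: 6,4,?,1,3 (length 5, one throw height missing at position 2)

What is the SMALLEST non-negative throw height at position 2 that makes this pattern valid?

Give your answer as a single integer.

Answer: 1

Derivation:
i=0: (0 + 6) mod 5 = 1
i=1: (1 + 4) mod 5 = 0
i=2: s[i]=? (unknown)
i=3: (3 + 1) mod 5 = 4
i=4: (4 + 3) mod 5 = 2
Known residues: [0, 1, 2, 4]; need a permutation of 0..4, so missing residue r = 3
Need (2 + s) mod 5 = 3; smallest s = (3 - 2) mod 5 = 1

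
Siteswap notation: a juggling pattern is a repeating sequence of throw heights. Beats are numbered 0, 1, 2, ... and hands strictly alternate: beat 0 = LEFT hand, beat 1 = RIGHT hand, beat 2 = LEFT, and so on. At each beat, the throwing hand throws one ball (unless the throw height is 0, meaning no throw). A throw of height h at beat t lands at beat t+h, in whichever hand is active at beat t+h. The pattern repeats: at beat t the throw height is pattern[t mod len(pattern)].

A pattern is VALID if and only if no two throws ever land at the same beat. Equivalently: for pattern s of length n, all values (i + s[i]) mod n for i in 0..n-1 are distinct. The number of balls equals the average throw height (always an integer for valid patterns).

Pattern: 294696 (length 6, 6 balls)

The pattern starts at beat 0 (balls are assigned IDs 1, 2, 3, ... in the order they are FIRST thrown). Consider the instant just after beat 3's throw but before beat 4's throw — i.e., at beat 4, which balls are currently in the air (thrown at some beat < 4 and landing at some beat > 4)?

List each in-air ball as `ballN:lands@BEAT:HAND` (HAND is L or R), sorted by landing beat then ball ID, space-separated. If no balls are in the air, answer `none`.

Beat 0 (L): throw ball1 h=2 -> lands@2:L; in-air after throw: [b1@2:L]
Beat 1 (R): throw ball2 h=9 -> lands@10:L; in-air after throw: [b1@2:L b2@10:L]
Beat 2 (L): throw ball1 h=4 -> lands@6:L; in-air after throw: [b1@6:L b2@10:L]
Beat 3 (R): throw ball3 h=6 -> lands@9:R; in-air after throw: [b1@6:L b3@9:R b2@10:L]
Beat 4 (L): throw ball4 h=9 -> lands@13:R; in-air after throw: [b1@6:L b3@9:R b2@10:L b4@13:R]

Answer: ball1:lands@6:L ball3:lands@9:R ball2:lands@10:L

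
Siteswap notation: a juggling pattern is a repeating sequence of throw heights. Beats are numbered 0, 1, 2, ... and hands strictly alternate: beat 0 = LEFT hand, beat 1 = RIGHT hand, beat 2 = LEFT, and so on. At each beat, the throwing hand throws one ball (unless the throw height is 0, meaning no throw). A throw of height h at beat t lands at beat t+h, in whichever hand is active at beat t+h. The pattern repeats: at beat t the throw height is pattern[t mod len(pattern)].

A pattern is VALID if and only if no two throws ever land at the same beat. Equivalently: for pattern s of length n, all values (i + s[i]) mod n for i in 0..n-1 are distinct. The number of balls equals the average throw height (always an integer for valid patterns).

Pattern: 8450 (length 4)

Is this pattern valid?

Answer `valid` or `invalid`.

i=0: (i + s[i]) mod n = (0 + 8) mod 4 = 0
i=1: (i + s[i]) mod n = (1 + 4) mod 4 = 1
i=2: (i + s[i]) mod n = (2 + 5) mod 4 = 3
i=3: (i + s[i]) mod n = (3 + 0) mod 4 = 3
Residues: [0, 1, 3, 3], distinct: False

Answer: invalid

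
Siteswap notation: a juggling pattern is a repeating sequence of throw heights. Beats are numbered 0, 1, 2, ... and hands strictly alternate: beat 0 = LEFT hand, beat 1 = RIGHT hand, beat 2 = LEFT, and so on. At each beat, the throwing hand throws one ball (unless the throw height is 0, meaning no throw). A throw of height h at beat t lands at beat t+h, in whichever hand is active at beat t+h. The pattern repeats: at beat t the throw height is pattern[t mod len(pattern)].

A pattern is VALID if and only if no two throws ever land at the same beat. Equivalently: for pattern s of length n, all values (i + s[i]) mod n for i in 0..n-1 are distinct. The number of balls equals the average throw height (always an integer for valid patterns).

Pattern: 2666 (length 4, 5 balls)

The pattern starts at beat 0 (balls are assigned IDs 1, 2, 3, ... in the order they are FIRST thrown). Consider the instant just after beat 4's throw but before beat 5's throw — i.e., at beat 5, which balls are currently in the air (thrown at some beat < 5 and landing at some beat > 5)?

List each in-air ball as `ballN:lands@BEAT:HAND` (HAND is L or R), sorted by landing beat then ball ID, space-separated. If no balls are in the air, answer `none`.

Beat 0 (L): throw ball1 h=2 -> lands@2:L; in-air after throw: [b1@2:L]
Beat 1 (R): throw ball2 h=6 -> lands@7:R; in-air after throw: [b1@2:L b2@7:R]
Beat 2 (L): throw ball1 h=6 -> lands@8:L; in-air after throw: [b2@7:R b1@8:L]
Beat 3 (R): throw ball3 h=6 -> lands@9:R; in-air after throw: [b2@7:R b1@8:L b3@9:R]
Beat 4 (L): throw ball4 h=2 -> lands@6:L; in-air after throw: [b4@6:L b2@7:R b1@8:L b3@9:R]
Beat 5 (R): throw ball5 h=6 -> lands@11:R; in-air after throw: [b4@6:L b2@7:R b1@8:L b3@9:R b5@11:R]

Answer: ball4:lands@6:L ball2:lands@7:R ball1:lands@8:L ball3:lands@9:R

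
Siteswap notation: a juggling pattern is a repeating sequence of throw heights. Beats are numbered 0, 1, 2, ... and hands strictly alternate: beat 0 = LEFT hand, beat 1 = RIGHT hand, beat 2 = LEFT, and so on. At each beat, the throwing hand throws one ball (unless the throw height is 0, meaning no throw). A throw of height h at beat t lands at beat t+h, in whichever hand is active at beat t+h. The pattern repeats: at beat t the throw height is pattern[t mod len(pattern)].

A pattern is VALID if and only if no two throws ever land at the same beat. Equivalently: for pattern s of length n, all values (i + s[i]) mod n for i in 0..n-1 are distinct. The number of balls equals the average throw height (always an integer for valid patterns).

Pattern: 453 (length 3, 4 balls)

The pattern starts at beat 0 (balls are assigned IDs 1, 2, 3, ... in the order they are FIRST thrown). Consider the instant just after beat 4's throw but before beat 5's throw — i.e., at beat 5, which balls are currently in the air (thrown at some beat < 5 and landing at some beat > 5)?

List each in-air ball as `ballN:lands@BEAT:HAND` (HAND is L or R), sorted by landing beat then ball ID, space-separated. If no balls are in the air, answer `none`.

Answer: ball2:lands@6:L ball4:lands@7:R ball1:lands@9:R

Derivation:
Beat 0 (L): throw ball1 h=4 -> lands@4:L; in-air after throw: [b1@4:L]
Beat 1 (R): throw ball2 h=5 -> lands@6:L; in-air after throw: [b1@4:L b2@6:L]
Beat 2 (L): throw ball3 h=3 -> lands@5:R; in-air after throw: [b1@4:L b3@5:R b2@6:L]
Beat 3 (R): throw ball4 h=4 -> lands@7:R; in-air after throw: [b1@4:L b3@5:R b2@6:L b4@7:R]
Beat 4 (L): throw ball1 h=5 -> lands@9:R; in-air after throw: [b3@5:R b2@6:L b4@7:R b1@9:R]
Beat 5 (R): throw ball3 h=3 -> lands@8:L; in-air after throw: [b2@6:L b4@7:R b3@8:L b1@9:R]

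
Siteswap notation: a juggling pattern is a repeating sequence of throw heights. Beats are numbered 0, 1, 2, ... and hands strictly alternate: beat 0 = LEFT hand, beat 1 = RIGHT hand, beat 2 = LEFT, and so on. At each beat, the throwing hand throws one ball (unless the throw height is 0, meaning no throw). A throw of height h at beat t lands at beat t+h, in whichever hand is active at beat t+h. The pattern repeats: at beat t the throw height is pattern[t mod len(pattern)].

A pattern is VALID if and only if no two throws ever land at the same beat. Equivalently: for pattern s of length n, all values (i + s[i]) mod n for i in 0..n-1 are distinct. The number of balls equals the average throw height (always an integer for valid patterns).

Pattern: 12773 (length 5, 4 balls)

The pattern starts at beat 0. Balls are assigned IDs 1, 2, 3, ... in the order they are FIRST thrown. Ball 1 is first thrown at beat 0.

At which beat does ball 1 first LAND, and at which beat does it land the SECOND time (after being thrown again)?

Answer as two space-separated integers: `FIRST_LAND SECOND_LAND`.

Answer: 1 3

Derivation:
Beat 0 (L): throw ball1 h=1 -> lands@1:R; in-air after throw: [b1@1:R]
Beat 1 (R): throw ball1 h=2 -> lands@3:R; in-air after throw: [b1@3:R]
Beat 2 (L): throw ball2 h=7 -> lands@9:R; in-air after throw: [b1@3:R b2@9:R]
Beat 3 (R): throw ball1 h=7 -> lands@10:L; in-air after throw: [b2@9:R b1@10:L]
Ball 1: thrown@0 h=1 -> first land @1; rethrown@1 h=2 -> second land @3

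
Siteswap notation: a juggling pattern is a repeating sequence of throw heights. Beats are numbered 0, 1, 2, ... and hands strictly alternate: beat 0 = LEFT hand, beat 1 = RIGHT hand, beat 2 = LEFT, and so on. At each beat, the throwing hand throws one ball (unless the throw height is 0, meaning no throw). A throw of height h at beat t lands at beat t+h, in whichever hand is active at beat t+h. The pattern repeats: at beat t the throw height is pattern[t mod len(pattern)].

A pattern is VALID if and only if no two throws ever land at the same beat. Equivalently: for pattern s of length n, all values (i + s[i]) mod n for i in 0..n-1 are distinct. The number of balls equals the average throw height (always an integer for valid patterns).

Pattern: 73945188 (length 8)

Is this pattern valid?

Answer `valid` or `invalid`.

i=0: (i + s[i]) mod n = (0 + 7) mod 8 = 7
i=1: (i + s[i]) mod n = (1 + 3) mod 8 = 4
i=2: (i + s[i]) mod n = (2 + 9) mod 8 = 3
i=3: (i + s[i]) mod n = (3 + 4) mod 8 = 7
i=4: (i + s[i]) mod n = (4 + 5) mod 8 = 1
i=5: (i + s[i]) mod n = (5 + 1) mod 8 = 6
i=6: (i + s[i]) mod n = (6 + 8) mod 8 = 6
i=7: (i + s[i]) mod n = (7 + 8) mod 8 = 7
Residues: [7, 4, 3, 7, 1, 6, 6, 7], distinct: False

Answer: invalid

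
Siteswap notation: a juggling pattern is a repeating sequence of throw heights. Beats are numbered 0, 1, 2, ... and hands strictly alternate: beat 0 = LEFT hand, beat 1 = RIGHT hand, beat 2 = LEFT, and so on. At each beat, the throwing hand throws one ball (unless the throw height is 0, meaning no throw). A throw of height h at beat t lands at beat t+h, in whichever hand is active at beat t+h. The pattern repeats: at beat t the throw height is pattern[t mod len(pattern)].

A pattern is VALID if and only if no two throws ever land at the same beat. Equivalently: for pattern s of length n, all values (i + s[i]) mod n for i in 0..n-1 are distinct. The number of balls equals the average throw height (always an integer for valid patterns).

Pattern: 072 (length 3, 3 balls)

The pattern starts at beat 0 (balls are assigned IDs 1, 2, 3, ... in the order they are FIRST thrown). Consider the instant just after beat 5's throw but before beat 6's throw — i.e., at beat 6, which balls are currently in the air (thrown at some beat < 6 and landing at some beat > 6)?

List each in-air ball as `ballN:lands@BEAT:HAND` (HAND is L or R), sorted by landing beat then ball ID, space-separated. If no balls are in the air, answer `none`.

Beat 1 (R): throw ball1 h=7 -> lands@8:L; in-air after throw: [b1@8:L]
Beat 2 (L): throw ball2 h=2 -> lands@4:L; in-air after throw: [b2@4:L b1@8:L]
Beat 4 (L): throw ball2 h=7 -> lands@11:R; in-air after throw: [b1@8:L b2@11:R]
Beat 5 (R): throw ball3 h=2 -> lands@7:R; in-air after throw: [b3@7:R b1@8:L b2@11:R]

Answer: ball3:lands@7:R ball1:lands@8:L ball2:lands@11:R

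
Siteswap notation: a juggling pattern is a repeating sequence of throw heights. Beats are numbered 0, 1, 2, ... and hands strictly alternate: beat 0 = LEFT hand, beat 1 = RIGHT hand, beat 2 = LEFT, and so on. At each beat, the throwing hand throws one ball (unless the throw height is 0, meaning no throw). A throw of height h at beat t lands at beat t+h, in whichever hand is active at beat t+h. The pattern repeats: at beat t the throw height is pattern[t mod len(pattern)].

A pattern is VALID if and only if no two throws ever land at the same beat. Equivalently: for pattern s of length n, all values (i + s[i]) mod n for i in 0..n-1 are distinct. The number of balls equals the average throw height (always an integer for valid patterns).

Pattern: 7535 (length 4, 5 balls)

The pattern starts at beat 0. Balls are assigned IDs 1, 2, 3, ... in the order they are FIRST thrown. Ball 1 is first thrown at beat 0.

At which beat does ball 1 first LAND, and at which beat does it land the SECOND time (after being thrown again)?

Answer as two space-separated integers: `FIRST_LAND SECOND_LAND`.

Answer: 7 12

Derivation:
Beat 0 (L): throw ball1 h=7 -> lands@7:R; in-air after throw: [b1@7:R]
Beat 1 (R): throw ball2 h=5 -> lands@6:L; in-air after throw: [b2@6:L b1@7:R]
Beat 2 (L): throw ball3 h=3 -> lands@5:R; in-air after throw: [b3@5:R b2@6:L b1@7:R]
Beat 3 (R): throw ball4 h=5 -> lands@8:L; in-air after throw: [b3@5:R b2@6:L b1@7:R b4@8:L]
Beat 4 (L): throw ball5 h=7 -> lands@11:R; in-air after throw: [b3@5:R b2@6:L b1@7:R b4@8:L b5@11:R]
Beat 5 (R): throw ball3 h=5 -> lands@10:L; in-air after throw: [b2@6:L b1@7:R b4@8:L b3@10:L b5@11:R]
Beat 6 (L): throw ball2 h=3 -> lands@9:R; in-air after throw: [b1@7:R b4@8:L b2@9:R b3@10:L b5@11:R]
Beat 7 (R): throw ball1 h=5 -> lands@12:L; in-air after throw: [b4@8:L b2@9:R b3@10:L b5@11:R b1@12:L]
Beat 8 (L): throw ball4 h=7 -> lands@15:R; in-air after throw: [b2@9:R b3@10:L b5@11:R b1@12:L b4@15:R]
Beat 9 (R): throw ball2 h=5 -> lands@14:L; in-air after throw: [b3@10:L b5@11:R b1@12:L b2@14:L b4@15:R]
Beat 10 (L): throw ball3 h=3 -> lands@13:R; in-air after throw: [b5@11:R b1@12:L b3@13:R b2@14:L b4@15:R]
Beat 11 (R): throw ball5 h=5 -> lands@16:L; in-air after throw: [b1@12:L b3@13:R b2@14:L b4@15:R b5@16:L]
Beat 12 (L): throw ball1 h=7 -> lands@19:R; in-air after throw: [b3@13:R b2@14:L b4@15:R b5@16:L b1@19:R]
Ball 1: thrown@0 h=7 -> first land @7; rethrown@7 h=5 -> second land @12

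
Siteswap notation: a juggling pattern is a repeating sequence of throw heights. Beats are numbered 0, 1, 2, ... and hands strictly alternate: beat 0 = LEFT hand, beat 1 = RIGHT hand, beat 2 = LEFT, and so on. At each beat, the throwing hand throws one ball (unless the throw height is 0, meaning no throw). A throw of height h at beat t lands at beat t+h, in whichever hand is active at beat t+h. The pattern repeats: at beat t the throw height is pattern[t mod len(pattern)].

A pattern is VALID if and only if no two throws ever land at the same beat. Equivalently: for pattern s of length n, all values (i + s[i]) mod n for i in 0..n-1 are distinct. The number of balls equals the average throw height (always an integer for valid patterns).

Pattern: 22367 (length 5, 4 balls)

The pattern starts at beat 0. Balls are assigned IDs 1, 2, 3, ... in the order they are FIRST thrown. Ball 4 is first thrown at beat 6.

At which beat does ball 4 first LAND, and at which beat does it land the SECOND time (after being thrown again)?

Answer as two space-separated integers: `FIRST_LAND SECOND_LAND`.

Answer: 8 14

Derivation:
Beat 0 (L): throw ball1 h=2 -> lands@2:L; in-air after throw: [b1@2:L]
Beat 1 (R): throw ball2 h=2 -> lands@3:R; in-air after throw: [b1@2:L b2@3:R]
Beat 2 (L): throw ball1 h=3 -> lands@5:R; in-air after throw: [b2@3:R b1@5:R]
Beat 3 (R): throw ball2 h=6 -> lands@9:R; in-air after throw: [b1@5:R b2@9:R]
Beat 4 (L): throw ball3 h=7 -> lands@11:R; in-air after throw: [b1@5:R b2@9:R b3@11:R]
Beat 5 (R): throw ball1 h=2 -> lands@7:R; in-air after throw: [b1@7:R b2@9:R b3@11:R]
Beat 6 (L): throw ball4 h=2 -> lands@8:L; in-air after throw: [b1@7:R b4@8:L b2@9:R b3@11:R]
Beat 7 (R): throw ball1 h=3 -> lands@10:L; in-air after throw: [b4@8:L b2@9:R b1@10:L b3@11:R]
Beat 8 (L): throw ball4 h=6 -> lands@14:L; in-air after throw: [b2@9:R b1@10:L b3@11:R b4@14:L]
Beat 9 (R): throw ball2 h=7 -> lands@16:L; in-air after throw: [b1@10:L b3@11:R b4@14:L b2@16:L]
Beat 10 (L): throw ball1 h=2 -> lands@12:L; in-air after throw: [b3@11:R b1@12:L b4@14:L b2@16:L]
Beat 11 (R): throw ball3 h=2 -> lands@13:R; in-air after throw: [b1@12:L b3@13:R b4@14:L b2@16:L]
Beat 12 (L): throw ball1 h=3 -> lands@15:R; in-air after throw: [b3@13:R b4@14:L b1@15:R b2@16:L]
Beat 13 (R): throw ball3 h=6 -> lands@19:R; in-air after throw: [b4@14:L b1@15:R b2@16:L b3@19:R]
Beat 14 (L): throw ball4 h=7 -> lands@21:R; in-air after throw: [b1@15:R b2@16:L b3@19:R b4@21:R]
Ball 4: thrown@6 h=2 -> first land @8; rethrown@8 h=6 -> second land @14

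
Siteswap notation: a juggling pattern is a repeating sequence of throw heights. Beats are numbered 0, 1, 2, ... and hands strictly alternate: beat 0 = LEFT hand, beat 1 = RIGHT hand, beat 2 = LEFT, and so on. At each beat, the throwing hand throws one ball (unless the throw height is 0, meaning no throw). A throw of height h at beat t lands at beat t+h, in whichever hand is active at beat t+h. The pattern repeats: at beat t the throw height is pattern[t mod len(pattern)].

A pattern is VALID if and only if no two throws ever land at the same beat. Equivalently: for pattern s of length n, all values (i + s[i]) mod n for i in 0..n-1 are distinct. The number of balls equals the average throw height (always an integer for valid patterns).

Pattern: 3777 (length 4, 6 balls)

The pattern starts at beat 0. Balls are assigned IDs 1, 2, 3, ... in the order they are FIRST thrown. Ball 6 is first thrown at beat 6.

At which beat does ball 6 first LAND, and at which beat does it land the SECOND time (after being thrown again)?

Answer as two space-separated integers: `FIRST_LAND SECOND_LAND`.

Answer: 13 20

Derivation:
Beat 0 (L): throw ball1 h=3 -> lands@3:R; in-air after throw: [b1@3:R]
Beat 1 (R): throw ball2 h=7 -> lands@8:L; in-air after throw: [b1@3:R b2@8:L]
Beat 2 (L): throw ball3 h=7 -> lands@9:R; in-air after throw: [b1@3:R b2@8:L b3@9:R]
Beat 3 (R): throw ball1 h=7 -> lands@10:L; in-air after throw: [b2@8:L b3@9:R b1@10:L]
Beat 4 (L): throw ball4 h=3 -> lands@7:R; in-air after throw: [b4@7:R b2@8:L b3@9:R b1@10:L]
Beat 5 (R): throw ball5 h=7 -> lands@12:L; in-air after throw: [b4@7:R b2@8:L b3@9:R b1@10:L b5@12:L]
Beat 6 (L): throw ball6 h=7 -> lands@13:R; in-air after throw: [b4@7:R b2@8:L b3@9:R b1@10:L b5@12:L b6@13:R]
Beat 7 (R): throw ball4 h=7 -> lands@14:L; in-air after throw: [b2@8:L b3@9:R b1@10:L b5@12:L b6@13:R b4@14:L]
Beat 8 (L): throw ball2 h=3 -> lands@11:R; in-air after throw: [b3@9:R b1@10:L b2@11:R b5@12:L b6@13:R b4@14:L]
Beat 9 (R): throw ball3 h=7 -> lands@16:L; in-air after throw: [b1@10:L b2@11:R b5@12:L b6@13:R b4@14:L b3@16:L]
Beat 10 (L): throw ball1 h=7 -> lands@17:R; in-air after throw: [b2@11:R b5@12:L b6@13:R b4@14:L b3@16:L b1@17:R]
Beat 11 (R): throw ball2 h=7 -> lands@18:L; in-air after throw: [b5@12:L b6@13:R b4@14:L b3@16:L b1@17:R b2@18:L]
Beat 12 (L): throw ball5 h=3 -> lands@15:R; in-air after throw: [b6@13:R b4@14:L b5@15:R b3@16:L b1@17:R b2@18:L]
Beat 13 (R): throw ball6 h=7 -> lands@20:L; in-air after throw: [b4@14:L b5@15:R b3@16:L b1@17:R b2@18:L b6@20:L]
Beat 14 (L): throw ball4 h=7 -> lands@21:R; in-air after throw: [b5@15:R b3@16:L b1@17:R b2@18:L b6@20:L b4@21:R]
Beat 15 (R): throw ball5 h=7 -> lands@22:L; in-air after throw: [b3@16:L b1@17:R b2@18:L b6@20:L b4@21:R b5@22:L]
Beat 16 (L): throw ball3 h=3 -> lands@19:R; in-air after throw: [b1@17:R b2@18:L b3@19:R b6@20:L b4@21:R b5@22:L]
Beat 17 (R): throw ball1 h=7 -> lands@24:L; in-air after throw: [b2@18:L b3@19:R b6@20:L b4@21:R b5@22:L b1@24:L]
Beat 18 (L): throw ball2 h=7 -> lands@25:R; in-air after throw: [b3@19:R b6@20:L b4@21:R b5@22:L b1@24:L b2@25:R]
Ball 6: thrown@6 h=7 -> first land @13; rethrown@13 h=7 -> second land @20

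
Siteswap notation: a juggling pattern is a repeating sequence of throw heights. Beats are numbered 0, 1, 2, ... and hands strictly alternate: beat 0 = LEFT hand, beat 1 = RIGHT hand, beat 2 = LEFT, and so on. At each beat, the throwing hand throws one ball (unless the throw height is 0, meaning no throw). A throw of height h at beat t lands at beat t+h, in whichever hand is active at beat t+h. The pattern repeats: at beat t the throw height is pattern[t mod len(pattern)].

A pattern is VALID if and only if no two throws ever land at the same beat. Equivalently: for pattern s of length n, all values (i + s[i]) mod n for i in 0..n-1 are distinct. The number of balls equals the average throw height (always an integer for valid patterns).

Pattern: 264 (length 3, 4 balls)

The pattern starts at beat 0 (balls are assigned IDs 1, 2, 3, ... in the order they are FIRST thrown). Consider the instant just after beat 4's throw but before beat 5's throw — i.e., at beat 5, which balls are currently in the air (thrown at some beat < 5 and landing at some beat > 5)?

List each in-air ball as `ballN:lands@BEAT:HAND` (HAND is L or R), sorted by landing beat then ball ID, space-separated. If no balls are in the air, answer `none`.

Answer: ball1:lands@6:L ball2:lands@7:R ball4:lands@10:L

Derivation:
Beat 0 (L): throw ball1 h=2 -> lands@2:L; in-air after throw: [b1@2:L]
Beat 1 (R): throw ball2 h=6 -> lands@7:R; in-air after throw: [b1@2:L b2@7:R]
Beat 2 (L): throw ball1 h=4 -> lands@6:L; in-air after throw: [b1@6:L b2@7:R]
Beat 3 (R): throw ball3 h=2 -> lands@5:R; in-air after throw: [b3@5:R b1@6:L b2@7:R]
Beat 4 (L): throw ball4 h=6 -> lands@10:L; in-air after throw: [b3@5:R b1@6:L b2@7:R b4@10:L]
Beat 5 (R): throw ball3 h=4 -> lands@9:R; in-air after throw: [b1@6:L b2@7:R b3@9:R b4@10:L]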